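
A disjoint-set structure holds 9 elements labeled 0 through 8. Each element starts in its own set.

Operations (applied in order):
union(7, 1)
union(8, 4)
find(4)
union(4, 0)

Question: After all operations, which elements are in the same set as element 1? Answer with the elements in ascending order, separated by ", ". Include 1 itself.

Step 1: union(7, 1) -> merged; set of 7 now {1, 7}
Step 2: union(8, 4) -> merged; set of 8 now {4, 8}
Step 3: find(4) -> no change; set of 4 is {4, 8}
Step 4: union(4, 0) -> merged; set of 4 now {0, 4, 8}
Component of 1: {1, 7}

Answer: 1, 7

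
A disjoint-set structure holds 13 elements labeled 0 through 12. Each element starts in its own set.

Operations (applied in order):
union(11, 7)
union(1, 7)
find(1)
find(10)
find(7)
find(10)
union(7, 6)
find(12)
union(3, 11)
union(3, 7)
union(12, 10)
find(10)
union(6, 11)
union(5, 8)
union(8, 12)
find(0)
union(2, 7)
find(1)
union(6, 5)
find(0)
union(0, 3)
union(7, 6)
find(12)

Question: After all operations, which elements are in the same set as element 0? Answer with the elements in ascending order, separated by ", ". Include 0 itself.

Step 1: union(11, 7) -> merged; set of 11 now {7, 11}
Step 2: union(1, 7) -> merged; set of 1 now {1, 7, 11}
Step 3: find(1) -> no change; set of 1 is {1, 7, 11}
Step 4: find(10) -> no change; set of 10 is {10}
Step 5: find(7) -> no change; set of 7 is {1, 7, 11}
Step 6: find(10) -> no change; set of 10 is {10}
Step 7: union(7, 6) -> merged; set of 7 now {1, 6, 7, 11}
Step 8: find(12) -> no change; set of 12 is {12}
Step 9: union(3, 11) -> merged; set of 3 now {1, 3, 6, 7, 11}
Step 10: union(3, 7) -> already same set; set of 3 now {1, 3, 6, 7, 11}
Step 11: union(12, 10) -> merged; set of 12 now {10, 12}
Step 12: find(10) -> no change; set of 10 is {10, 12}
Step 13: union(6, 11) -> already same set; set of 6 now {1, 3, 6, 7, 11}
Step 14: union(5, 8) -> merged; set of 5 now {5, 8}
Step 15: union(8, 12) -> merged; set of 8 now {5, 8, 10, 12}
Step 16: find(0) -> no change; set of 0 is {0}
Step 17: union(2, 7) -> merged; set of 2 now {1, 2, 3, 6, 7, 11}
Step 18: find(1) -> no change; set of 1 is {1, 2, 3, 6, 7, 11}
Step 19: union(6, 5) -> merged; set of 6 now {1, 2, 3, 5, 6, 7, 8, 10, 11, 12}
Step 20: find(0) -> no change; set of 0 is {0}
Step 21: union(0, 3) -> merged; set of 0 now {0, 1, 2, 3, 5, 6, 7, 8, 10, 11, 12}
Step 22: union(7, 6) -> already same set; set of 7 now {0, 1, 2, 3, 5, 6, 7, 8, 10, 11, 12}
Step 23: find(12) -> no change; set of 12 is {0, 1, 2, 3, 5, 6, 7, 8, 10, 11, 12}
Component of 0: {0, 1, 2, 3, 5, 6, 7, 8, 10, 11, 12}

Answer: 0, 1, 2, 3, 5, 6, 7, 8, 10, 11, 12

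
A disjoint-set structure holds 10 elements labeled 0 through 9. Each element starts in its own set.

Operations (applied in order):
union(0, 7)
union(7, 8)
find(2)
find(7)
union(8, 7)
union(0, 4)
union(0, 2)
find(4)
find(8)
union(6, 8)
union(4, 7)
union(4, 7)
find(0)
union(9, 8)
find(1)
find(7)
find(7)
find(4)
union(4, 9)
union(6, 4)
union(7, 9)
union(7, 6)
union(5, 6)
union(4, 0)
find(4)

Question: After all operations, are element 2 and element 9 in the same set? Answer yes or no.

Answer: yes

Derivation:
Step 1: union(0, 7) -> merged; set of 0 now {0, 7}
Step 2: union(7, 8) -> merged; set of 7 now {0, 7, 8}
Step 3: find(2) -> no change; set of 2 is {2}
Step 4: find(7) -> no change; set of 7 is {0, 7, 8}
Step 5: union(8, 7) -> already same set; set of 8 now {0, 7, 8}
Step 6: union(0, 4) -> merged; set of 0 now {0, 4, 7, 8}
Step 7: union(0, 2) -> merged; set of 0 now {0, 2, 4, 7, 8}
Step 8: find(4) -> no change; set of 4 is {0, 2, 4, 7, 8}
Step 9: find(8) -> no change; set of 8 is {0, 2, 4, 7, 8}
Step 10: union(6, 8) -> merged; set of 6 now {0, 2, 4, 6, 7, 8}
Step 11: union(4, 7) -> already same set; set of 4 now {0, 2, 4, 6, 7, 8}
Step 12: union(4, 7) -> already same set; set of 4 now {0, 2, 4, 6, 7, 8}
Step 13: find(0) -> no change; set of 0 is {0, 2, 4, 6, 7, 8}
Step 14: union(9, 8) -> merged; set of 9 now {0, 2, 4, 6, 7, 8, 9}
Step 15: find(1) -> no change; set of 1 is {1}
Step 16: find(7) -> no change; set of 7 is {0, 2, 4, 6, 7, 8, 9}
Step 17: find(7) -> no change; set of 7 is {0, 2, 4, 6, 7, 8, 9}
Step 18: find(4) -> no change; set of 4 is {0, 2, 4, 6, 7, 8, 9}
Step 19: union(4, 9) -> already same set; set of 4 now {0, 2, 4, 6, 7, 8, 9}
Step 20: union(6, 4) -> already same set; set of 6 now {0, 2, 4, 6, 7, 8, 9}
Step 21: union(7, 9) -> already same set; set of 7 now {0, 2, 4, 6, 7, 8, 9}
Step 22: union(7, 6) -> already same set; set of 7 now {0, 2, 4, 6, 7, 8, 9}
Step 23: union(5, 6) -> merged; set of 5 now {0, 2, 4, 5, 6, 7, 8, 9}
Step 24: union(4, 0) -> already same set; set of 4 now {0, 2, 4, 5, 6, 7, 8, 9}
Step 25: find(4) -> no change; set of 4 is {0, 2, 4, 5, 6, 7, 8, 9}
Set of 2: {0, 2, 4, 5, 6, 7, 8, 9}; 9 is a member.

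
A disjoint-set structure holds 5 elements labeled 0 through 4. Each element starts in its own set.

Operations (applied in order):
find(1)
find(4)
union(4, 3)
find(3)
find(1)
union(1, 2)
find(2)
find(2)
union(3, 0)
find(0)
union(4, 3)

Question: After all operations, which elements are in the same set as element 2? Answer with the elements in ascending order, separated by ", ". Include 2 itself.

Answer: 1, 2

Derivation:
Step 1: find(1) -> no change; set of 1 is {1}
Step 2: find(4) -> no change; set of 4 is {4}
Step 3: union(4, 3) -> merged; set of 4 now {3, 4}
Step 4: find(3) -> no change; set of 3 is {3, 4}
Step 5: find(1) -> no change; set of 1 is {1}
Step 6: union(1, 2) -> merged; set of 1 now {1, 2}
Step 7: find(2) -> no change; set of 2 is {1, 2}
Step 8: find(2) -> no change; set of 2 is {1, 2}
Step 9: union(3, 0) -> merged; set of 3 now {0, 3, 4}
Step 10: find(0) -> no change; set of 0 is {0, 3, 4}
Step 11: union(4, 3) -> already same set; set of 4 now {0, 3, 4}
Component of 2: {1, 2}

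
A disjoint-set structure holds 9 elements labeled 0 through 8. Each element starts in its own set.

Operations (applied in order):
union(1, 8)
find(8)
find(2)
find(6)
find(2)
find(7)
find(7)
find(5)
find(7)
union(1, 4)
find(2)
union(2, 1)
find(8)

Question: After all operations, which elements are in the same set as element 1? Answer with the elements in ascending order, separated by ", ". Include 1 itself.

Answer: 1, 2, 4, 8

Derivation:
Step 1: union(1, 8) -> merged; set of 1 now {1, 8}
Step 2: find(8) -> no change; set of 8 is {1, 8}
Step 3: find(2) -> no change; set of 2 is {2}
Step 4: find(6) -> no change; set of 6 is {6}
Step 5: find(2) -> no change; set of 2 is {2}
Step 6: find(7) -> no change; set of 7 is {7}
Step 7: find(7) -> no change; set of 7 is {7}
Step 8: find(5) -> no change; set of 5 is {5}
Step 9: find(7) -> no change; set of 7 is {7}
Step 10: union(1, 4) -> merged; set of 1 now {1, 4, 8}
Step 11: find(2) -> no change; set of 2 is {2}
Step 12: union(2, 1) -> merged; set of 2 now {1, 2, 4, 8}
Step 13: find(8) -> no change; set of 8 is {1, 2, 4, 8}
Component of 1: {1, 2, 4, 8}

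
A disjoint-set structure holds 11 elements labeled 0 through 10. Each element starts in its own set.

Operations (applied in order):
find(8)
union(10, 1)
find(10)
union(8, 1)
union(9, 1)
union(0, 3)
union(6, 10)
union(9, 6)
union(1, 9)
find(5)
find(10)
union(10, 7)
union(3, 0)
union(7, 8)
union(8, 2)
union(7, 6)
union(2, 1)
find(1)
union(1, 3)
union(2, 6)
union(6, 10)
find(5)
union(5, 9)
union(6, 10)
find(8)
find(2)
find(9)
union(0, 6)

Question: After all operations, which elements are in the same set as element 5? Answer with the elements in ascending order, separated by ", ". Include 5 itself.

Answer: 0, 1, 2, 3, 5, 6, 7, 8, 9, 10

Derivation:
Step 1: find(8) -> no change; set of 8 is {8}
Step 2: union(10, 1) -> merged; set of 10 now {1, 10}
Step 3: find(10) -> no change; set of 10 is {1, 10}
Step 4: union(8, 1) -> merged; set of 8 now {1, 8, 10}
Step 5: union(9, 1) -> merged; set of 9 now {1, 8, 9, 10}
Step 6: union(0, 3) -> merged; set of 0 now {0, 3}
Step 7: union(6, 10) -> merged; set of 6 now {1, 6, 8, 9, 10}
Step 8: union(9, 6) -> already same set; set of 9 now {1, 6, 8, 9, 10}
Step 9: union(1, 9) -> already same set; set of 1 now {1, 6, 8, 9, 10}
Step 10: find(5) -> no change; set of 5 is {5}
Step 11: find(10) -> no change; set of 10 is {1, 6, 8, 9, 10}
Step 12: union(10, 7) -> merged; set of 10 now {1, 6, 7, 8, 9, 10}
Step 13: union(3, 0) -> already same set; set of 3 now {0, 3}
Step 14: union(7, 8) -> already same set; set of 7 now {1, 6, 7, 8, 9, 10}
Step 15: union(8, 2) -> merged; set of 8 now {1, 2, 6, 7, 8, 9, 10}
Step 16: union(7, 6) -> already same set; set of 7 now {1, 2, 6, 7, 8, 9, 10}
Step 17: union(2, 1) -> already same set; set of 2 now {1, 2, 6, 7, 8, 9, 10}
Step 18: find(1) -> no change; set of 1 is {1, 2, 6, 7, 8, 9, 10}
Step 19: union(1, 3) -> merged; set of 1 now {0, 1, 2, 3, 6, 7, 8, 9, 10}
Step 20: union(2, 6) -> already same set; set of 2 now {0, 1, 2, 3, 6, 7, 8, 9, 10}
Step 21: union(6, 10) -> already same set; set of 6 now {0, 1, 2, 3, 6, 7, 8, 9, 10}
Step 22: find(5) -> no change; set of 5 is {5}
Step 23: union(5, 9) -> merged; set of 5 now {0, 1, 2, 3, 5, 6, 7, 8, 9, 10}
Step 24: union(6, 10) -> already same set; set of 6 now {0, 1, 2, 3, 5, 6, 7, 8, 9, 10}
Step 25: find(8) -> no change; set of 8 is {0, 1, 2, 3, 5, 6, 7, 8, 9, 10}
Step 26: find(2) -> no change; set of 2 is {0, 1, 2, 3, 5, 6, 7, 8, 9, 10}
Step 27: find(9) -> no change; set of 9 is {0, 1, 2, 3, 5, 6, 7, 8, 9, 10}
Step 28: union(0, 6) -> already same set; set of 0 now {0, 1, 2, 3, 5, 6, 7, 8, 9, 10}
Component of 5: {0, 1, 2, 3, 5, 6, 7, 8, 9, 10}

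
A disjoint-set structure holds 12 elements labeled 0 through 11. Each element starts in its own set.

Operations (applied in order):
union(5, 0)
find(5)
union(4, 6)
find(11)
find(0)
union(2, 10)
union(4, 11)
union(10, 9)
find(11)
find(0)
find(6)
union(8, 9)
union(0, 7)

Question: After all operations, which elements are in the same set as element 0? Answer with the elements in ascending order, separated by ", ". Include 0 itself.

Answer: 0, 5, 7

Derivation:
Step 1: union(5, 0) -> merged; set of 5 now {0, 5}
Step 2: find(5) -> no change; set of 5 is {0, 5}
Step 3: union(4, 6) -> merged; set of 4 now {4, 6}
Step 4: find(11) -> no change; set of 11 is {11}
Step 5: find(0) -> no change; set of 0 is {0, 5}
Step 6: union(2, 10) -> merged; set of 2 now {2, 10}
Step 7: union(4, 11) -> merged; set of 4 now {4, 6, 11}
Step 8: union(10, 9) -> merged; set of 10 now {2, 9, 10}
Step 9: find(11) -> no change; set of 11 is {4, 6, 11}
Step 10: find(0) -> no change; set of 0 is {0, 5}
Step 11: find(6) -> no change; set of 6 is {4, 6, 11}
Step 12: union(8, 9) -> merged; set of 8 now {2, 8, 9, 10}
Step 13: union(0, 7) -> merged; set of 0 now {0, 5, 7}
Component of 0: {0, 5, 7}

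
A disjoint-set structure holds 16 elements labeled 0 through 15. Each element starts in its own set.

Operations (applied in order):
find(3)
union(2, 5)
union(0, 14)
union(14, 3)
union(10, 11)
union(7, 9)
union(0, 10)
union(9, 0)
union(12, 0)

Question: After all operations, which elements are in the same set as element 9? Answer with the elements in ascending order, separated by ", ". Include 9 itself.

Step 1: find(3) -> no change; set of 3 is {3}
Step 2: union(2, 5) -> merged; set of 2 now {2, 5}
Step 3: union(0, 14) -> merged; set of 0 now {0, 14}
Step 4: union(14, 3) -> merged; set of 14 now {0, 3, 14}
Step 5: union(10, 11) -> merged; set of 10 now {10, 11}
Step 6: union(7, 9) -> merged; set of 7 now {7, 9}
Step 7: union(0, 10) -> merged; set of 0 now {0, 3, 10, 11, 14}
Step 8: union(9, 0) -> merged; set of 9 now {0, 3, 7, 9, 10, 11, 14}
Step 9: union(12, 0) -> merged; set of 12 now {0, 3, 7, 9, 10, 11, 12, 14}
Component of 9: {0, 3, 7, 9, 10, 11, 12, 14}

Answer: 0, 3, 7, 9, 10, 11, 12, 14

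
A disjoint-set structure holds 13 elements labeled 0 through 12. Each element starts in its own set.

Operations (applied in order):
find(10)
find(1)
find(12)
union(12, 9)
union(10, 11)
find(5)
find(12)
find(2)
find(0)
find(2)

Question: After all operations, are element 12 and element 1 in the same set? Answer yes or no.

Step 1: find(10) -> no change; set of 10 is {10}
Step 2: find(1) -> no change; set of 1 is {1}
Step 3: find(12) -> no change; set of 12 is {12}
Step 4: union(12, 9) -> merged; set of 12 now {9, 12}
Step 5: union(10, 11) -> merged; set of 10 now {10, 11}
Step 6: find(5) -> no change; set of 5 is {5}
Step 7: find(12) -> no change; set of 12 is {9, 12}
Step 8: find(2) -> no change; set of 2 is {2}
Step 9: find(0) -> no change; set of 0 is {0}
Step 10: find(2) -> no change; set of 2 is {2}
Set of 12: {9, 12}; 1 is not a member.

Answer: no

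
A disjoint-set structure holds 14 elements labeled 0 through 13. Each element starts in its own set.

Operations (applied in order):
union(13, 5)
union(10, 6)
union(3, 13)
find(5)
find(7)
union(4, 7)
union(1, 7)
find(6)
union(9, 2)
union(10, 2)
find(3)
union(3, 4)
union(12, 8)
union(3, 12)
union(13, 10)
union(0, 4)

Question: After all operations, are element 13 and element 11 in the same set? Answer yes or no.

Answer: no

Derivation:
Step 1: union(13, 5) -> merged; set of 13 now {5, 13}
Step 2: union(10, 6) -> merged; set of 10 now {6, 10}
Step 3: union(3, 13) -> merged; set of 3 now {3, 5, 13}
Step 4: find(5) -> no change; set of 5 is {3, 5, 13}
Step 5: find(7) -> no change; set of 7 is {7}
Step 6: union(4, 7) -> merged; set of 4 now {4, 7}
Step 7: union(1, 7) -> merged; set of 1 now {1, 4, 7}
Step 8: find(6) -> no change; set of 6 is {6, 10}
Step 9: union(9, 2) -> merged; set of 9 now {2, 9}
Step 10: union(10, 2) -> merged; set of 10 now {2, 6, 9, 10}
Step 11: find(3) -> no change; set of 3 is {3, 5, 13}
Step 12: union(3, 4) -> merged; set of 3 now {1, 3, 4, 5, 7, 13}
Step 13: union(12, 8) -> merged; set of 12 now {8, 12}
Step 14: union(3, 12) -> merged; set of 3 now {1, 3, 4, 5, 7, 8, 12, 13}
Step 15: union(13, 10) -> merged; set of 13 now {1, 2, 3, 4, 5, 6, 7, 8, 9, 10, 12, 13}
Step 16: union(0, 4) -> merged; set of 0 now {0, 1, 2, 3, 4, 5, 6, 7, 8, 9, 10, 12, 13}
Set of 13: {0, 1, 2, 3, 4, 5, 6, 7, 8, 9, 10, 12, 13}; 11 is not a member.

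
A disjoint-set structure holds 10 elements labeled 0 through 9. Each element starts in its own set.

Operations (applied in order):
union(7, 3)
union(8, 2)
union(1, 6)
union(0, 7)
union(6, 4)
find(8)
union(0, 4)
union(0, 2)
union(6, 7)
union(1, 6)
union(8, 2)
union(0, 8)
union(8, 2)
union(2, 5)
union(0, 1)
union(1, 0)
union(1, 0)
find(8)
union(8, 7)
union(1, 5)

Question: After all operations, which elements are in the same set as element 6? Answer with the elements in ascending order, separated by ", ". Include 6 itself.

Step 1: union(7, 3) -> merged; set of 7 now {3, 7}
Step 2: union(8, 2) -> merged; set of 8 now {2, 8}
Step 3: union(1, 6) -> merged; set of 1 now {1, 6}
Step 4: union(0, 7) -> merged; set of 0 now {0, 3, 7}
Step 5: union(6, 4) -> merged; set of 6 now {1, 4, 6}
Step 6: find(8) -> no change; set of 8 is {2, 8}
Step 7: union(0, 4) -> merged; set of 0 now {0, 1, 3, 4, 6, 7}
Step 8: union(0, 2) -> merged; set of 0 now {0, 1, 2, 3, 4, 6, 7, 8}
Step 9: union(6, 7) -> already same set; set of 6 now {0, 1, 2, 3, 4, 6, 7, 8}
Step 10: union(1, 6) -> already same set; set of 1 now {0, 1, 2, 3, 4, 6, 7, 8}
Step 11: union(8, 2) -> already same set; set of 8 now {0, 1, 2, 3, 4, 6, 7, 8}
Step 12: union(0, 8) -> already same set; set of 0 now {0, 1, 2, 3, 4, 6, 7, 8}
Step 13: union(8, 2) -> already same set; set of 8 now {0, 1, 2, 3, 4, 6, 7, 8}
Step 14: union(2, 5) -> merged; set of 2 now {0, 1, 2, 3, 4, 5, 6, 7, 8}
Step 15: union(0, 1) -> already same set; set of 0 now {0, 1, 2, 3, 4, 5, 6, 7, 8}
Step 16: union(1, 0) -> already same set; set of 1 now {0, 1, 2, 3, 4, 5, 6, 7, 8}
Step 17: union(1, 0) -> already same set; set of 1 now {0, 1, 2, 3, 4, 5, 6, 7, 8}
Step 18: find(8) -> no change; set of 8 is {0, 1, 2, 3, 4, 5, 6, 7, 8}
Step 19: union(8, 7) -> already same set; set of 8 now {0, 1, 2, 3, 4, 5, 6, 7, 8}
Step 20: union(1, 5) -> already same set; set of 1 now {0, 1, 2, 3, 4, 5, 6, 7, 8}
Component of 6: {0, 1, 2, 3, 4, 5, 6, 7, 8}

Answer: 0, 1, 2, 3, 4, 5, 6, 7, 8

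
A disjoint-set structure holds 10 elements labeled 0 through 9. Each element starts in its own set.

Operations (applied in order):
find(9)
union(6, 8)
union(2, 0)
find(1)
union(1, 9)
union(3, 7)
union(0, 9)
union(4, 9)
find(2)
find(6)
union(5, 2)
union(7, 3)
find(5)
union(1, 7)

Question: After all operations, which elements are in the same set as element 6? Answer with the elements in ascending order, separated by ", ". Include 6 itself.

Answer: 6, 8

Derivation:
Step 1: find(9) -> no change; set of 9 is {9}
Step 2: union(6, 8) -> merged; set of 6 now {6, 8}
Step 3: union(2, 0) -> merged; set of 2 now {0, 2}
Step 4: find(1) -> no change; set of 1 is {1}
Step 5: union(1, 9) -> merged; set of 1 now {1, 9}
Step 6: union(3, 7) -> merged; set of 3 now {3, 7}
Step 7: union(0, 9) -> merged; set of 0 now {0, 1, 2, 9}
Step 8: union(4, 9) -> merged; set of 4 now {0, 1, 2, 4, 9}
Step 9: find(2) -> no change; set of 2 is {0, 1, 2, 4, 9}
Step 10: find(6) -> no change; set of 6 is {6, 8}
Step 11: union(5, 2) -> merged; set of 5 now {0, 1, 2, 4, 5, 9}
Step 12: union(7, 3) -> already same set; set of 7 now {3, 7}
Step 13: find(5) -> no change; set of 5 is {0, 1, 2, 4, 5, 9}
Step 14: union(1, 7) -> merged; set of 1 now {0, 1, 2, 3, 4, 5, 7, 9}
Component of 6: {6, 8}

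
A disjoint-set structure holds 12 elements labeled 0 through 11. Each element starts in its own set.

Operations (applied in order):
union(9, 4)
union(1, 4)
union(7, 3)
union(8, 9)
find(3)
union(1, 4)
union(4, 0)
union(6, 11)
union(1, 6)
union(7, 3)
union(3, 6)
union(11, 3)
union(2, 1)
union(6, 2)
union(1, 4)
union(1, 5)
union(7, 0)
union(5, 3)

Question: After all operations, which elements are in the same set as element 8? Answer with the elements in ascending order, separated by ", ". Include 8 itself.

Step 1: union(9, 4) -> merged; set of 9 now {4, 9}
Step 2: union(1, 4) -> merged; set of 1 now {1, 4, 9}
Step 3: union(7, 3) -> merged; set of 7 now {3, 7}
Step 4: union(8, 9) -> merged; set of 8 now {1, 4, 8, 9}
Step 5: find(3) -> no change; set of 3 is {3, 7}
Step 6: union(1, 4) -> already same set; set of 1 now {1, 4, 8, 9}
Step 7: union(4, 0) -> merged; set of 4 now {0, 1, 4, 8, 9}
Step 8: union(6, 11) -> merged; set of 6 now {6, 11}
Step 9: union(1, 6) -> merged; set of 1 now {0, 1, 4, 6, 8, 9, 11}
Step 10: union(7, 3) -> already same set; set of 7 now {3, 7}
Step 11: union(3, 6) -> merged; set of 3 now {0, 1, 3, 4, 6, 7, 8, 9, 11}
Step 12: union(11, 3) -> already same set; set of 11 now {0, 1, 3, 4, 6, 7, 8, 9, 11}
Step 13: union(2, 1) -> merged; set of 2 now {0, 1, 2, 3, 4, 6, 7, 8, 9, 11}
Step 14: union(6, 2) -> already same set; set of 6 now {0, 1, 2, 3, 4, 6, 7, 8, 9, 11}
Step 15: union(1, 4) -> already same set; set of 1 now {0, 1, 2, 3, 4, 6, 7, 8, 9, 11}
Step 16: union(1, 5) -> merged; set of 1 now {0, 1, 2, 3, 4, 5, 6, 7, 8, 9, 11}
Step 17: union(7, 0) -> already same set; set of 7 now {0, 1, 2, 3, 4, 5, 6, 7, 8, 9, 11}
Step 18: union(5, 3) -> already same set; set of 5 now {0, 1, 2, 3, 4, 5, 6, 7, 8, 9, 11}
Component of 8: {0, 1, 2, 3, 4, 5, 6, 7, 8, 9, 11}

Answer: 0, 1, 2, 3, 4, 5, 6, 7, 8, 9, 11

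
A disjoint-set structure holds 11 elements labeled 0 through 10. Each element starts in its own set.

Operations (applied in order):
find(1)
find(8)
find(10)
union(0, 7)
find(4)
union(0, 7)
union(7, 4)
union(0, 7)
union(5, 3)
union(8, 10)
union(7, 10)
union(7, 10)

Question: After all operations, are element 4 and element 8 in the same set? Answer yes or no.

Answer: yes

Derivation:
Step 1: find(1) -> no change; set of 1 is {1}
Step 2: find(8) -> no change; set of 8 is {8}
Step 3: find(10) -> no change; set of 10 is {10}
Step 4: union(0, 7) -> merged; set of 0 now {0, 7}
Step 5: find(4) -> no change; set of 4 is {4}
Step 6: union(0, 7) -> already same set; set of 0 now {0, 7}
Step 7: union(7, 4) -> merged; set of 7 now {0, 4, 7}
Step 8: union(0, 7) -> already same set; set of 0 now {0, 4, 7}
Step 9: union(5, 3) -> merged; set of 5 now {3, 5}
Step 10: union(8, 10) -> merged; set of 8 now {8, 10}
Step 11: union(7, 10) -> merged; set of 7 now {0, 4, 7, 8, 10}
Step 12: union(7, 10) -> already same set; set of 7 now {0, 4, 7, 8, 10}
Set of 4: {0, 4, 7, 8, 10}; 8 is a member.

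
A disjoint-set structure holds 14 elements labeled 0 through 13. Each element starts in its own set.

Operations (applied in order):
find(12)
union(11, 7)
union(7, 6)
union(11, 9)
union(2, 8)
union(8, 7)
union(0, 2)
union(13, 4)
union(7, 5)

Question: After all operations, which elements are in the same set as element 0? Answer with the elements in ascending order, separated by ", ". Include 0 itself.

Answer: 0, 2, 5, 6, 7, 8, 9, 11

Derivation:
Step 1: find(12) -> no change; set of 12 is {12}
Step 2: union(11, 7) -> merged; set of 11 now {7, 11}
Step 3: union(7, 6) -> merged; set of 7 now {6, 7, 11}
Step 4: union(11, 9) -> merged; set of 11 now {6, 7, 9, 11}
Step 5: union(2, 8) -> merged; set of 2 now {2, 8}
Step 6: union(8, 7) -> merged; set of 8 now {2, 6, 7, 8, 9, 11}
Step 7: union(0, 2) -> merged; set of 0 now {0, 2, 6, 7, 8, 9, 11}
Step 8: union(13, 4) -> merged; set of 13 now {4, 13}
Step 9: union(7, 5) -> merged; set of 7 now {0, 2, 5, 6, 7, 8, 9, 11}
Component of 0: {0, 2, 5, 6, 7, 8, 9, 11}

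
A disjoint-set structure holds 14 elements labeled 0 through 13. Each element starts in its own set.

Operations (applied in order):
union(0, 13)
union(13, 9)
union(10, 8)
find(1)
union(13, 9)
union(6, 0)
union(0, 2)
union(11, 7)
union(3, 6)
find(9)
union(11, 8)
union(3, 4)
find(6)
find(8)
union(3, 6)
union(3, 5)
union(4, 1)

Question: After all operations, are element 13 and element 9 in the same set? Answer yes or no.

Step 1: union(0, 13) -> merged; set of 0 now {0, 13}
Step 2: union(13, 9) -> merged; set of 13 now {0, 9, 13}
Step 3: union(10, 8) -> merged; set of 10 now {8, 10}
Step 4: find(1) -> no change; set of 1 is {1}
Step 5: union(13, 9) -> already same set; set of 13 now {0, 9, 13}
Step 6: union(6, 0) -> merged; set of 6 now {0, 6, 9, 13}
Step 7: union(0, 2) -> merged; set of 0 now {0, 2, 6, 9, 13}
Step 8: union(11, 7) -> merged; set of 11 now {7, 11}
Step 9: union(3, 6) -> merged; set of 3 now {0, 2, 3, 6, 9, 13}
Step 10: find(9) -> no change; set of 9 is {0, 2, 3, 6, 9, 13}
Step 11: union(11, 8) -> merged; set of 11 now {7, 8, 10, 11}
Step 12: union(3, 4) -> merged; set of 3 now {0, 2, 3, 4, 6, 9, 13}
Step 13: find(6) -> no change; set of 6 is {0, 2, 3, 4, 6, 9, 13}
Step 14: find(8) -> no change; set of 8 is {7, 8, 10, 11}
Step 15: union(3, 6) -> already same set; set of 3 now {0, 2, 3, 4, 6, 9, 13}
Step 16: union(3, 5) -> merged; set of 3 now {0, 2, 3, 4, 5, 6, 9, 13}
Step 17: union(4, 1) -> merged; set of 4 now {0, 1, 2, 3, 4, 5, 6, 9, 13}
Set of 13: {0, 1, 2, 3, 4, 5, 6, 9, 13}; 9 is a member.

Answer: yes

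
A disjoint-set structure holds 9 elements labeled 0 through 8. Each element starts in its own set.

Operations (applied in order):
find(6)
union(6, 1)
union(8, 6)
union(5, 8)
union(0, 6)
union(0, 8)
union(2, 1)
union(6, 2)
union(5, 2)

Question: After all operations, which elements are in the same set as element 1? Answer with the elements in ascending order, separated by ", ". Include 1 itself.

Answer: 0, 1, 2, 5, 6, 8

Derivation:
Step 1: find(6) -> no change; set of 6 is {6}
Step 2: union(6, 1) -> merged; set of 6 now {1, 6}
Step 3: union(8, 6) -> merged; set of 8 now {1, 6, 8}
Step 4: union(5, 8) -> merged; set of 5 now {1, 5, 6, 8}
Step 5: union(0, 6) -> merged; set of 0 now {0, 1, 5, 6, 8}
Step 6: union(0, 8) -> already same set; set of 0 now {0, 1, 5, 6, 8}
Step 7: union(2, 1) -> merged; set of 2 now {0, 1, 2, 5, 6, 8}
Step 8: union(6, 2) -> already same set; set of 6 now {0, 1, 2, 5, 6, 8}
Step 9: union(5, 2) -> already same set; set of 5 now {0, 1, 2, 5, 6, 8}
Component of 1: {0, 1, 2, 5, 6, 8}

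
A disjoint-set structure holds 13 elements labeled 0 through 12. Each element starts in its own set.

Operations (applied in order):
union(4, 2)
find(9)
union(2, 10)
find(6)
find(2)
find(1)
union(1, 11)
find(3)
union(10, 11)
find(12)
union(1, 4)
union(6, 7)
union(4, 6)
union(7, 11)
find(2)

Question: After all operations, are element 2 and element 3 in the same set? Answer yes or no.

Step 1: union(4, 2) -> merged; set of 4 now {2, 4}
Step 2: find(9) -> no change; set of 9 is {9}
Step 3: union(2, 10) -> merged; set of 2 now {2, 4, 10}
Step 4: find(6) -> no change; set of 6 is {6}
Step 5: find(2) -> no change; set of 2 is {2, 4, 10}
Step 6: find(1) -> no change; set of 1 is {1}
Step 7: union(1, 11) -> merged; set of 1 now {1, 11}
Step 8: find(3) -> no change; set of 3 is {3}
Step 9: union(10, 11) -> merged; set of 10 now {1, 2, 4, 10, 11}
Step 10: find(12) -> no change; set of 12 is {12}
Step 11: union(1, 4) -> already same set; set of 1 now {1, 2, 4, 10, 11}
Step 12: union(6, 7) -> merged; set of 6 now {6, 7}
Step 13: union(4, 6) -> merged; set of 4 now {1, 2, 4, 6, 7, 10, 11}
Step 14: union(7, 11) -> already same set; set of 7 now {1, 2, 4, 6, 7, 10, 11}
Step 15: find(2) -> no change; set of 2 is {1, 2, 4, 6, 7, 10, 11}
Set of 2: {1, 2, 4, 6, 7, 10, 11}; 3 is not a member.

Answer: no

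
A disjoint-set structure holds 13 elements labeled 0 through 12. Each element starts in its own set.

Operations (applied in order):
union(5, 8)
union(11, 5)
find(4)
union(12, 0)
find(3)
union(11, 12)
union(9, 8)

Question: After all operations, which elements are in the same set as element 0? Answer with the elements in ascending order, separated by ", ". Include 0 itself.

Step 1: union(5, 8) -> merged; set of 5 now {5, 8}
Step 2: union(11, 5) -> merged; set of 11 now {5, 8, 11}
Step 3: find(4) -> no change; set of 4 is {4}
Step 4: union(12, 0) -> merged; set of 12 now {0, 12}
Step 5: find(3) -> no change; set of 3 is {3}
Step 6: union(11, 12) -> merged; set of 11 now {0, 5, 8, 11, 12}
Step 7: union(9, 8) -> merged; set of 9 now {0, 5, 8, 9, 11, 12}
Component of 0: {0, 5, 8, 9, 11, 12}

Answer: 0, 5, 8, 9, 11, 12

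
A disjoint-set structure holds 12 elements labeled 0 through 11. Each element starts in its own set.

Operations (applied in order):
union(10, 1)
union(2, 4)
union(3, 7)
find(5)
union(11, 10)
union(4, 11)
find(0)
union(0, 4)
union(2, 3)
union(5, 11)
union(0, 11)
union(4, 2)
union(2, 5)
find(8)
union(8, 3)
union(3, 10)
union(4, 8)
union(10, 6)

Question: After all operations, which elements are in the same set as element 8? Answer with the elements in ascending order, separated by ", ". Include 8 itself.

Answer: 0, 1, 2, 3, 4, 5, 6, 7, 8, 10, 11

Derivation:
Step 1: union(10, 1) -> merged; set of 10 now {1, 10}
Step 2: union(2, 4) -> merged; set of 2 now {2, 4}
Step 3: union(3, 7) -> merged; set of 3 now {3, 7}
Step 4: find(5) -> no change; set of 5 is {5}
Step 5: union(11, 10) -> merged; set of 11 now {1, 10, 11}
Step 6: union(4, 11) -> merged; set of 4 now {1, 2, 4, 10, 11}
Step 7: find(0) -> no change; set of 0 is {0}
Step 8: union(0, 4) -> merged; set of 0 now {0, 1, 2, 4, 10, 11}
Step 9: union(2, 3) -> merged; set of 2 now {0, 1, 2, 3, 4, 7, 10, 11}
Step 10: union(5, 11) -> merged; set of 5 now {0, 1, 2, 3, 4, 5, 7, 10, 11}
Step 11: union(0, 11) -> already same set; set of 0 now {0, 1, 2, 3, 4, 5, 7, 10, 11}
Step 12: union(4, 2) -> already same set; set of 4 now {0, 1, 2, 3, 4, 5, 7, 10, 11}
Step 13: union(2, 5) -> already same set; set of 2 now {0, 1, 2, 3, 4, 5, 7, 10, 11}
Step 14: find(8) -> no change; set of 8 is {8}
Step 15: union(8, 3) -> merged; set of 8 now {0, 1, 2, 3, 4, 5, 7, 8, 10, 11}
Step 16: union(3, 10) -> already same set; set of 3 now {0, 1, 2, 3, 4, 5, 7, 8, 10, 11}
Step 17: union(4, 8) -> already same set; set of 4 now {0, 1, 2, 3, 4, 5, 7, 8, 10, 11}
Step 18: union(10, 6) -> merged; set of 10 now {0, 1, 2, 3, 4, 5, 6, 7, 8, 10, 11}
Component of 8: {0, 1, 2, 3, 4, 5, 6, 7, 8, 10, 11}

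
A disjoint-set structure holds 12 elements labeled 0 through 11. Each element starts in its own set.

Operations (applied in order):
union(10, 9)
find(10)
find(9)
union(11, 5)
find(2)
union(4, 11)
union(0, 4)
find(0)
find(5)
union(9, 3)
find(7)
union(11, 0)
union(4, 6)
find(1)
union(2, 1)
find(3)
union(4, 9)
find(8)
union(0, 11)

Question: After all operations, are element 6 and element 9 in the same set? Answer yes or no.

Answer: yes

Derivation:
Step 1: union(10, 9) -> merged; set of 10 now {9, 10}
Step 2: find(10) -> no change; set of 10 is {9, 10}
Step 3: find(9) -> no change; set of 9 is {9, 10}
Step 4: union(11, 5) -> merged; set of 11 now {5, 11}
Step 5: find(2) -> no change; set of 2 is {2}
Step 6: union(4, 11) -> merged; set of 4 now {4, 5, 11}
Step 7: union(0, 4) -> merged; set of 0 now {0, 4, 5, 11}
Step 8: find(0) -> no change; set of 0 is {0, 4, 5, 11}
Step 9: find(5) -> no change; set of 5 is {0, 4, 5, 11}
Step 10: union(9, 3) -> merged; set of 9 now {3, 9, 10}
Step 11: find(7) -> no change; set of 7 is {7}
Step 12: union(11, 0) -> already same set; set of 11 now {0, 4, 5, 11}
Step 13: union(4, 6) -> merged; set of 4 now {0, 4, 5, 6, 11}
Step 14: find(1) -> no change; set of 1 is {1}
Step 15: union(2, 1) -> merged; set of 2 now {1, 2}
Step 16: find(3) -> no change; set of 3 is {3, 9, 10}
Step 17: union(4, 9) -> merged; set of 4 now {0, 3, 4, 5, 6, 9, 10, 11}
Step 18: find(8) -> no change; set of 8 is {8}
Step 19: union(0, 11) -> already same set; set of 0 now {0, 3, 4, 5, 6, 9, 10, 11}
Set of 6: {0, 3, 4, 5, 6, 9, 10, 11}; 9 is a member.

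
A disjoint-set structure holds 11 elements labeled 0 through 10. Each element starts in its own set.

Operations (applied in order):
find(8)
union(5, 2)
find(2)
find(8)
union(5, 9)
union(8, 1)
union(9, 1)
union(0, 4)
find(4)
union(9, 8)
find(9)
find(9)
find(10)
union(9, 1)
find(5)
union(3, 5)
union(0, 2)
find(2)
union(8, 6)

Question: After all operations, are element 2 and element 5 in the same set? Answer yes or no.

Answer: yes

Derivation:
Step 1: find(8) -> no change; set of 8 is {8}
Step 2: union(5, 2) -> merged; set of 5 now {2, 5}
Step 3: find(2) -> no change; set of 2 is {2, 5}
Step 4: find(8) -> no change; set of 8 is {8}
Step 5: union(5, 9) -> merged; set of 5 now {2, 5, 9}
Step 6: union(8, 1) -> merged; set of 8 now {1, 8}
Step 7: union(9, 1) -> merged; set of 9 now {1, 2, 5, 8, 9}
Step 8: union(0, 4) -> merged; set of 0 now {0, 4}
Step 9: find(4) -> no change; set of 4 is {0, 4}
Step 10: union(9, 8) -> already same set; set of 9 now {1, 2, 5, 8, 9}
Step 11: find(9) -> no change; set of 9 is {1, 2, 5, 8, 9}
Step 12: find(9) -> no change; set of 9 is {1, 2, 5, 8, 9}
Step 13: find(10) -> no change; set of 10 is {10}
Step 14: union(9, 1) -> already same set; set of 9 now {1, 2, 5, 8, 9}
Step 15: find(5) -> no change; set of 5 is {1, 2, 5, 8, 9}
Step 16: union(3, 5) -> merged; set of 3 now {1, 2, 3, 5, 8, 9}
Step 17: union(0, 2) -> merged; set of 0 now {0, 1, 2, 3, 4, 5, 8, 9}
Step 18: find(2) -> no change; set of 2 is {0, 1, 2, 3, 4, 5, 8, 9}
Step 19: union(8, 6) -> merged; set of 8 now {0, 1, 2, 3, 4, 5, 6, 8, 9}
Set of 2: {0, 1, 2, 3, 4, 5, 6, 8, 9}; 5 is a member.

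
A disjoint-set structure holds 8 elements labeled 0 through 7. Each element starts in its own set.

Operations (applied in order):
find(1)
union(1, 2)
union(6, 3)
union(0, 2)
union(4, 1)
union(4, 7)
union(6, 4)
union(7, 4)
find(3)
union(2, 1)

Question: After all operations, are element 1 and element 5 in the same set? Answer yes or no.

Step 1: find(1) -> no change; set of 1 is {1}
Step 2: union(1, 2) -> merged; set of 1 now {1, 2}
Step 3: union(6, 3) -> merged; set of 6 now {3, 6}
Step 4: union(0, 2) -> merged; set of 0 now {0, 1, 2}
Step 5: union(4, 1) -> merged; set of 4 now {0, 1, 2, 4}
Step 6: union(4, 7) -> merged; set of 4 now {0, 1, 2, 4, 7}
Step 7: union(6, 4) -> merged; set of 6 now {0, 1, 2, 3, 4, 6, 7}
Step 8: union(7, 4) -> already same set; set of 7 now {0, 1, 2, 3, 4, 6, 7}
Step 9: find(3) -> no change; set of 3 is {0, 1, 2, 3, 4, 6, 7}
Step 10: union(2, 1) -> already same set; set of 2 now {0, 1, 2, 3, 4, 6, 7}
Set of 1: {0, 1, 2, 3, 4, 6, 7}; 5 is not a member.

Answer: no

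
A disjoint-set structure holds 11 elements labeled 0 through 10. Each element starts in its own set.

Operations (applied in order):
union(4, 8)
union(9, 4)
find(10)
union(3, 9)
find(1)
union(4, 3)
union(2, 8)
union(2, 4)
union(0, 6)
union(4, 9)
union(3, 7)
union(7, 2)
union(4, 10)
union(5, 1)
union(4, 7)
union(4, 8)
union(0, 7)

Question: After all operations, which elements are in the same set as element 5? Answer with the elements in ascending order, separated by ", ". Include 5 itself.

Step 1: union(4, 8) -> merged; set of 4 now {4, 8}
Step 2: union(9, 4) -> merged; set of 9 now {4, 8, 9}
Step 3: find(10) -> no change; set of 10 is {10}
Step 4: union(3, 9) -> merged; set of 3 now {3, 4, 8, 9}
Step 5: find(1) -> no change; set of 1 is {1}
Step 6: union(4, 3) -> already same set; set of 4 now {3, 4, 8, 9}
Step 7: union(2, 8) -> merged; set of 2 now {2, 3, 4, 8, 9}
Step 8: union(2, 4) -> already same set; set of 2 now {2, 3, 4, 8, 9}
Step 9: union(0, 6) -> merged; set of 0 now {0, 6}
Step 10: union(4, 9) -> already same set; set of 4 now {2, 3, 4, 8, 9}
Step 11: union(3, 7) -> merged; set of 3 now {2, 3, 4, 7, 8, 9}
Step 12: union(7, 2) -> already same set; set of 7 now {2, 3, 4, 7, 8, 9}
Step 13: union(4, 10) -> merged; set of 4 now {2, 3, 4, 7, 8, 9, 10}
Step 14: union(5, 1) -> merged; set of 5 now {1, 5}
Step 15: union(4, 7) -> already same set; set of 4 now {2, 3, 4, 7, 8, 9, 10}
Step 16: union(4, 8) -> already same set; set of 4 now {2, 3, 4, 7, 8, 9, 10}
Step 17: union(0, 7) -> merged; set of 0 now {0, 2, 3, 4, 6, 7, 8, 9, 10}
Component of 5: {1, 5}

Answer: 1, 5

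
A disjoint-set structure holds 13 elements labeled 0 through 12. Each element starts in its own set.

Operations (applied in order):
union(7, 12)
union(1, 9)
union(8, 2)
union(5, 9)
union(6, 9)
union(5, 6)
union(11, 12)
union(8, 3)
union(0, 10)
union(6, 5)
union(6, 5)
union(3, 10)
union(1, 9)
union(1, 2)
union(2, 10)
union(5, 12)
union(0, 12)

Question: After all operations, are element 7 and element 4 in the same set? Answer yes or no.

Step 1: union(7, 12) -> merged; set of 7 now {7, 12}
Step 2: union(1, 9) -> merged; set of 1 now {1, 9}
Step 3: union(8, 2) -> merged; set of 8 now {2, 8}
Step 4: union(5, 9) -> merged; set of 5 now {1, 5, 9}
Step 5: union(6, 9) -> merged; set of 6 now {1, 5, 6, 9}
Step 6: union(5, 6) -> already same set; set of 5 now {1, 5, 6, 9}
Step 7: union(11, 12) -> merged; set of 11 now {7, 11, 12}
Step 8: union(8, 3) -> merged; set of 8 now {2, 3, 8}
Step 9: union(0, 10) -> merged; set of 0 now {0, 10}
Step 10: union(6, 5) -> already same set; set of 6 now {1, 5, 6, 9}
Step 11: union(6, 5) -> already same set; set of 6 now {1, 5, 6, 9}
Step 12: union(3, 10) -> merged; set of 3 now {0, 2, 3, 8, 10}
Step 13: union(1, 9) -> already same set; set of 1 now {1, 5, 6, 9}
Step 14: union(1, 2) -> merged; set of 1 now {0, 1, 2, 3, 5, 6, 8, 9, 10}
Step 15: union(2, 10) -> already same set; set of 2 now {0, 1, 2, 3, 5, 6, 8, 9, 10}
Step 16: union(5, 12) -> merged; set of 5 now {0, 1, 2, 3, 5, 6, 7, 8, 9, 10, 11, 12}
Step 17: union(0, 12) -> already same set; set of 0 now {0, 1, 2, 3, 5, 6, 7, 8, 9, 10, 11, 12}
Set of 7: {0, 1, 2, 3, 5, 6, 7, 8, 9, 10, 11, 12}; 4 is not a member.

Answer: no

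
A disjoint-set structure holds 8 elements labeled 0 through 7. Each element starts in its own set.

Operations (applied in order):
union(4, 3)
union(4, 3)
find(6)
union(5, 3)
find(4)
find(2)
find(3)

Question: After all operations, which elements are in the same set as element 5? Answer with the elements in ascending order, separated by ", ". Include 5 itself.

Answer: 3, 4, 5

Derivation:
Step 1: union(4, 3) -> merged; set of 4 now {3, 4}
Step 2: union(4, 3) -> already same set; set of 4 now {3, 4}
Step 3: find(6) -> no change; set of 6 is {6}
Step 4: union(5, 3) -> merged; set of 5 now {3, 4, 5}
Step 5: find(4) -> no change; set of 4 is {3, 4, 5}
Step 6: find(2) -> no change; set of 2 is {2}
Step 7: find(3) -> no change; set of 3 is {3, 4, 5}
Component of 5: {3, 4, 5}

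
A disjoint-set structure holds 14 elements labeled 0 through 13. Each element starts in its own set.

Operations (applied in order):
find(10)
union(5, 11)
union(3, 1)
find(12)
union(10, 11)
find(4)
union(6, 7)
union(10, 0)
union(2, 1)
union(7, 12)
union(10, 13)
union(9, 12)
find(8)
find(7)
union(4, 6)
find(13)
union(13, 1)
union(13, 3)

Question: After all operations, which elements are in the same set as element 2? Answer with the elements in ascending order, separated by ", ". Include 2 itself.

Answer: 0, 1, 2, 3, 5, 10, 11, 13

Derivation:
Step 1: find(10) -> no change; set of 10 is {10}
Step 2: union(5, 11) -> merged; set of 5 now {5, 11}
Step 3: union(3, 1) -> merged; set of 3 now {1, 3}
Step 4: find(12) -> no change; set of 12 is {12}
Step 5: union(10, 11) -> merged; set of 10 now {5, 10, 11}
Step 6: find(4) -> no change; set of 4 is {4}
Step 7: union(6, 7) -> merged; set of 6 now {6, 7}
Step 8: union(10, 0) -> merged; set of 10 now {0, 5, 10, 11}
Step 9: union(2, 1) -> merged; set of 2 now {1, 2, 3}
Step 10: union(7, 12) -> merged; set of 7 now {6, 7, 12}
Step 11: union(10, 13) -> merged; set of 10 now {0, 5, 10, 11, 13}
Step 12: union(9, 12) -> merged; set of 9 now {6, 7, 9, 12}
Step 13: find(8) -> no change; set of 8 is {8}
Step 14: find(7) -> no change; set of 7 is {6, 7, 9, 12}
Step 15: union(4, 6) -> merged; set of 4 now {4, 6, 7, 9, 12}
Step 16: find(13) -> no change; set of 13 is {0, 5, 10, 11, 13}
Step 17: union(13, 1) -> merged; set of 13 now {0, 1, 2, 3, 5, 10, 11, 13}
Step 18: union(13, 3) -> already same set; set of 13 now {0, 1, 2, 3, 5, 10, 11, 13}
Component of 2: {0, 1, 2, 3, 5, 10, 11, 13}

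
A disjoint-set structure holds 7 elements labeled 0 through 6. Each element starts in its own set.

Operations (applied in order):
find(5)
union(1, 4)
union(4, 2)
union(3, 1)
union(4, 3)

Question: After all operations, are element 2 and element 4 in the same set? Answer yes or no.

Answer: yes

Derivation:
Step 1: find(5) -> no change; set of 5 is {5}
Step 2: union(1, 4) -> merged; set of 1 now {1, 4}
Step 3: union(4, 2) -> merged; set of 4 now {1, 2, 4}
Step 4: union(3, 1) -> merged; set of 3 now {1, 2, 3, 4}
Step 5: union(4, 3) -> already same set; set of 4 now {1, 2, 3, 4}
Set of 2: {1, 2, 3, 4}; 4 is a member.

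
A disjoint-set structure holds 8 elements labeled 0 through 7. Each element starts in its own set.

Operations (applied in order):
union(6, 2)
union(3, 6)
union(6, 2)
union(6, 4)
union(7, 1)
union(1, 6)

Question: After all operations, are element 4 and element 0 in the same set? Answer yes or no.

Answer: no

Derivation:
Step 1: union(6, 2) -> merged; set of 6 now {2, 6}
Step 2: union(3, 6) -> merged; set of 3 now {2, 3, 6}
Step 3: union(6, 2) -> already same set; set of 6 now {2, 3, 6}
Step 4: union(6, 4) -> merged; set of 6 now {2, 3, 4, 6}
Step 5: union(7, 1) -> merged; set of 7 now {1, 7}
Step 6: union(1, 6) -> merged; set of 1 now {1, 2, 3, 4, 6, 7}
Set of 4: {1, 2, 3, 4, 6, 7}; 0 is not a member.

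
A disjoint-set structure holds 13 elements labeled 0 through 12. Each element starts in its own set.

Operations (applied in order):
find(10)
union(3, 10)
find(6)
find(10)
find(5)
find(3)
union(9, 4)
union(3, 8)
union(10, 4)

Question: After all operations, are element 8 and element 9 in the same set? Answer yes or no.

Step 1: find(10) -> no change; set of 10 is {10}
Step 2: union(3, 10) -> merged; set of 3 now {3, 10}
Step 3: find(6) -> no change; set of 6 is {6}
Step 4: find(10) -> no change; set of 10 is {3, 10}
Step 5: find(5) -> no change; set of 5 is {5}
Step 6: find(3) -> no change; set of 3 is {3, 10}
Step 7: union(9, 4) -> merged; set of 9 now {4, 9}
Step 8: union(3, 8) -> merged; set of 3 now {3, 8, 10}
Step 9: union(10, 4) -> merged; set of 10 now {3, 4, 8, 9, 10}
Set of 8: {3, 4, 8, 9, 10}; 9 is a member.

Answer: yes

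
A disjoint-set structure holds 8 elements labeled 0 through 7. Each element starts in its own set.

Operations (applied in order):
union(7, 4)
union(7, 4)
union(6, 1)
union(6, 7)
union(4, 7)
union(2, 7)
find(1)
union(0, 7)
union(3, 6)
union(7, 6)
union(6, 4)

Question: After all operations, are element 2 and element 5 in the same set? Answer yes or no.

Step 1: union(7, 4) -> merged; set of 7 now {4, 7}
Step 2: union(7, 4) -> already same set; set of 7 now {4, 7}
Step 3: union(6, 1) -> merged; set of 6 now {1, 6}
Step 4: union(6, 7) -> merged; set of 6 now {1, 4, 6, 7}
Step 5: union(4, 7) -> already same set; set of 4 now {1, 4, 6, 7}
Step 6: union(2, 7) -> merged; set of 2 now {1, 2, 4, 6, 7}
Step 7: find(1) -> no change; set of 1 is {1, 2, 4, 6, 7}
Step 8: union(0, 7) -> merged; set of 0 now {0, 1, 2, 4, 6, 7}
Step 9: union(3, 6) -> merged; set of 3 now {0, 1, 2, 3, 4, 6, 7}
Step 10: union(7, 6) -> already same set; set of 7 now {0, 1, 2, 3, 4, 6, 7}
Step 11: union(6, 4) -> already same set; set of 6 now {0, 1, 2, 3, 4, 6, 7}
Set of 2: {0, 1, 2, 3, 4, 6, 7}; 5 is not a member.

Answer: no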